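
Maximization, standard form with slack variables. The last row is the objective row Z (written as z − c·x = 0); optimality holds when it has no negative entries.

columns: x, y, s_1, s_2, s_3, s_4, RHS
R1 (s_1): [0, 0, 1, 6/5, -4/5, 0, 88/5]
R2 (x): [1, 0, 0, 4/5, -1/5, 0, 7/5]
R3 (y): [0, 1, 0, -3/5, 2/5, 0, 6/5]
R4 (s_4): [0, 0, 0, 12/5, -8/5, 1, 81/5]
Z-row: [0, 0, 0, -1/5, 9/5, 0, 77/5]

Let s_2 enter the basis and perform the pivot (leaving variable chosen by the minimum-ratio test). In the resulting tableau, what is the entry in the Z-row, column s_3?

Ratio test on column s_2 — row 1: (88/5)/(6/5) = 44/3; row 2: (7/5)/(4/5) = 7/4; row 3: entry -3/5 ≤ 0; row 4: (81/5)/(12/5) = 27/4. Minimum is 7/4 at row 2 (x leaves); pivot element 4/5.
Divide row 2 by 4/5; eliminate column s_2 from the other rows.
Z-row update in column s_3: 9/5 − (-1/5)·(-1/4) = 7/4.

7/4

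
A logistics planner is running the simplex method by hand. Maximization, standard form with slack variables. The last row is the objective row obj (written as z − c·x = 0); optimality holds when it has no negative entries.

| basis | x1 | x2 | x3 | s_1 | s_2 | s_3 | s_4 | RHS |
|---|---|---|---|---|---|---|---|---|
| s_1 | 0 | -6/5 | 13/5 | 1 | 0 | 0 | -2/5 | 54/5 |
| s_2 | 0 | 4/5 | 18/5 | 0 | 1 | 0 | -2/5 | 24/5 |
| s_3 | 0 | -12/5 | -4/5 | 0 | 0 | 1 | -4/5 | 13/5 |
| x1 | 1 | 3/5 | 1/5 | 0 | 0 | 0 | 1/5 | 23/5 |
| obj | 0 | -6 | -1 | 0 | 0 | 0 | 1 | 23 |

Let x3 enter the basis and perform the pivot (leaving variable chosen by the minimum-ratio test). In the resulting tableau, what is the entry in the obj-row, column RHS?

Ratio test on column x3 — row 1: (54/5)/(13/5) = 54/13; row 2: (24/5)/(18/5) = 4/3; row 3: entry -4/5 ≤ 0; row 4: (23/5)/(1/5) = 23. Minimum is 4/3 at row 2 (s_2 leaves); pivot element 18/5.
Divide row 2 by 18/5; eliminate column x3 from the other rows.
obj-row update in column RHS: 23 − (-1)·(4/3) = 73/3.

73/3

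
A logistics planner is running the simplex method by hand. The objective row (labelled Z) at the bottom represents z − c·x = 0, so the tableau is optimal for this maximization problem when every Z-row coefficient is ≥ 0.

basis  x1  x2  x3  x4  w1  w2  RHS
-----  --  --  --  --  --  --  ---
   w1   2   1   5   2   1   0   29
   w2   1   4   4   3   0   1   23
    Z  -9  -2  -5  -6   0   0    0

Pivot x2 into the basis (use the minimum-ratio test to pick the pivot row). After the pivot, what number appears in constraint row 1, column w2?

-1/4

Ratio test on column x2 — row 1: 29/1 = 29; row 2: 23/4 = 23/4. Minimum is 23/4 at row 2 (w2 leaves); pivot element 4.
Divide row 2 by 4; eliminate column x2 from the other rows.
Row 1 update in column w2: 0 − 1·(1/4) = -1/4.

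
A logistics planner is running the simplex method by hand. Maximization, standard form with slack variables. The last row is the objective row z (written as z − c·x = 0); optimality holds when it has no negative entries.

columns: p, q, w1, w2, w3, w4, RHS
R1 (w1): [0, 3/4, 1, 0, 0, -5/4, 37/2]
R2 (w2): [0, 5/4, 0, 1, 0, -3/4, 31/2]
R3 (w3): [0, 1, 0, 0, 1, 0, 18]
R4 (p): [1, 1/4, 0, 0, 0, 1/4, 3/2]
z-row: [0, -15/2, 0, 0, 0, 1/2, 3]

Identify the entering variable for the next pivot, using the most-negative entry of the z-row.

Negative z-row entries: q: -15/2.
The most negative is -15/2 in column q, so q enters.

q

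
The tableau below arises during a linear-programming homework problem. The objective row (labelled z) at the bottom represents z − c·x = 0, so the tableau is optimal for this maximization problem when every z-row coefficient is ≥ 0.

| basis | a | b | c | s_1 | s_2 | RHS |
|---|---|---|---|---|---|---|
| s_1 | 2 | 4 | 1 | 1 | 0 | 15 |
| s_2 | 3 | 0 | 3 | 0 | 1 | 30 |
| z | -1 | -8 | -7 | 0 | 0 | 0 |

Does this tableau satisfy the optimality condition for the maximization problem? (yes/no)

no

The z-row has a negative entry -8 in column b, so it is not optimal.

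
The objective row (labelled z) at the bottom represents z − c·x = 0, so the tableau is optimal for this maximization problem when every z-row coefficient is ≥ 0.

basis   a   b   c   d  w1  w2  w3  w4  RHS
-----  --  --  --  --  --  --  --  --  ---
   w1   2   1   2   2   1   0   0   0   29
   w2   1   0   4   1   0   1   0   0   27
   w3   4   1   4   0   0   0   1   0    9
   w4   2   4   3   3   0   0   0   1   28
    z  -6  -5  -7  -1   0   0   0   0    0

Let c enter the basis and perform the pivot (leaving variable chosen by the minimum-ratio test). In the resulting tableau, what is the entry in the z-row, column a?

Ratio test on column c — row 1: 29/2 = 29/2; row 2: 27/4 = 27/4; row 3: 9/4 = 9/4; row 4: 28/3 = 28/3. Minimum is 9/4 at row 3 (w3 leaves); pivot element 4.
Divide row 3 by 4; eliminate column c from the other rows.
z-row update in column a: -6 − (-7)·1 = 1.

1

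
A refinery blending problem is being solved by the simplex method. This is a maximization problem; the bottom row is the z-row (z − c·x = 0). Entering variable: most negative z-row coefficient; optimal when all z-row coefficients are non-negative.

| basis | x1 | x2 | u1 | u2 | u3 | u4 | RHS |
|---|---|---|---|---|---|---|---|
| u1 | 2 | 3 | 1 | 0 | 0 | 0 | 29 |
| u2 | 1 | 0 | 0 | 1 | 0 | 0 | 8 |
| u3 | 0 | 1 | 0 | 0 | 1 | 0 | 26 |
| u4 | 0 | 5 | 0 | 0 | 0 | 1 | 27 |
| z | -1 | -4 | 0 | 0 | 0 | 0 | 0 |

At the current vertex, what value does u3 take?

u3 is basic (row 3); its value is the RHS of that row, 26.

26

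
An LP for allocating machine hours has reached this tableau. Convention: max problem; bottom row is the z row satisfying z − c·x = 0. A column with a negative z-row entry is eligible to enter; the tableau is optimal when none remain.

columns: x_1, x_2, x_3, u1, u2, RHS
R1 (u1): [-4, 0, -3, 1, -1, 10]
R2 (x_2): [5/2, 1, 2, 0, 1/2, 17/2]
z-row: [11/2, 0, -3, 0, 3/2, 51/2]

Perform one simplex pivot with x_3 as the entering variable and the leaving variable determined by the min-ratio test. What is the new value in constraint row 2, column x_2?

1/2

Ratio test on column x_3 — row 1: entry -3 ≤ 0; row 2: (17/2)/2 = 17/4. Minimum is 17/4 at row 2 (x_2 leaves); pivot element 2.
Divide row 2 by 2; eliminate column x_3 from the other rows.
In the new row 2, the x_2 entry is the old entry divided by the pivot: 1/2 = 1/2.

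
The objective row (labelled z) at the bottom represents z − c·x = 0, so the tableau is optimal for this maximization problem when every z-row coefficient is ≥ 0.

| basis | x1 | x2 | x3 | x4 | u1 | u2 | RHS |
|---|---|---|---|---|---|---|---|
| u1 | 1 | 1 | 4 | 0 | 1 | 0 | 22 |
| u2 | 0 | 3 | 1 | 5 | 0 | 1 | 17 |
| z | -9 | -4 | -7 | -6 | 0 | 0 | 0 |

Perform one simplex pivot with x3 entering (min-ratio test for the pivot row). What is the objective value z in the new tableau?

Ratio test on column x3 — row 1: 22/4 = 11/2; row 2: 17/1 = 17. Minimum is 11/2 at row 1 (u1 leaves); pivot element 4.
Pivot on row 1; the z-row RHS becomes 0 − (-7)·(11/2) = 77/2.

77/2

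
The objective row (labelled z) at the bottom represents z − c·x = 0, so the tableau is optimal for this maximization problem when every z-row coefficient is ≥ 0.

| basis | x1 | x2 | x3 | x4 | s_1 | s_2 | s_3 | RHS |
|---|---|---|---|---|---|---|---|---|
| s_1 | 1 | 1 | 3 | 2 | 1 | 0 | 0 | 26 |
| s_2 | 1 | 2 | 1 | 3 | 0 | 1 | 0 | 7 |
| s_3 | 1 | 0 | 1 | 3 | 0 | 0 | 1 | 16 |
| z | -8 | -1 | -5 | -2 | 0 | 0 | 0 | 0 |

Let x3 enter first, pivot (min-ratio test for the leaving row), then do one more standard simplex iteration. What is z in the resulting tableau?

Ratio test on column x3 — row 1: 26/3 = 26/3; row 2: 7/1 = 7; row 3: 16/1 = 16. Minimum is 7 at row 2 (s_2 leaves); pivot element 1.
Pivot on row 2; the z-row RHS becomes 0 − (-5)·7 = 35.
Next entering variable (most negative z-row entry -3): x1.
Ratio test on column x1 — row 1: entry -2 ≤ 0; row 2: 7/1 = 7; row 3: entry 0 ≤ 0. Minimum is 7 at row 2 (x3 leaves); pivot element 1.
After the second pivot the z-row RHS is 35 − (-3)·7 = 56.

56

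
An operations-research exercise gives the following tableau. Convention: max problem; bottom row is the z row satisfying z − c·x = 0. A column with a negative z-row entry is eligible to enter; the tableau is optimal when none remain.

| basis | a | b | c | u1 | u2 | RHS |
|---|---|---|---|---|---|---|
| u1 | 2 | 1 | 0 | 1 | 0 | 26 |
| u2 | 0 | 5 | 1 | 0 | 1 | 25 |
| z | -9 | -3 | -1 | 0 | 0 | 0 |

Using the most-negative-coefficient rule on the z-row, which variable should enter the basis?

Negative z-row entries: a: -9, b: -3, c: -1.
The most negative is -9 in column a, so a enters.

a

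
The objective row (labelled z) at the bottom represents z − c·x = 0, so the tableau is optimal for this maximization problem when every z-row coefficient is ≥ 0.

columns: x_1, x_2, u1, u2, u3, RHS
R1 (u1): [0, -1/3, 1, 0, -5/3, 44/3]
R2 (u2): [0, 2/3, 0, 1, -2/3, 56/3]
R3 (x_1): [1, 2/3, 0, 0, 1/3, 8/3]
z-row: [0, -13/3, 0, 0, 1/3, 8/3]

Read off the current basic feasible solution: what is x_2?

x_2 is not in the basis, so in the current basic feasible solution x_2 = 0.

0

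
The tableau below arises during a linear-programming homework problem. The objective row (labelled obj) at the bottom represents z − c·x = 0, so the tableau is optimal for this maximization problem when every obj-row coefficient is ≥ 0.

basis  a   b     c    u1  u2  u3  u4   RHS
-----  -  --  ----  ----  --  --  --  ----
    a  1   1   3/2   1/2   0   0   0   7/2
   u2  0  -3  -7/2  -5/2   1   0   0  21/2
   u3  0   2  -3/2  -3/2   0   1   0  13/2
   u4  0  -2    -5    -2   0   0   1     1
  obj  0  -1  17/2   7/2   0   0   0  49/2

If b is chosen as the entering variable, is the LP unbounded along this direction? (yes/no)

Column b has positive entries in row(s) 1, 3, so the ratio test bounds it — not unbounded.

no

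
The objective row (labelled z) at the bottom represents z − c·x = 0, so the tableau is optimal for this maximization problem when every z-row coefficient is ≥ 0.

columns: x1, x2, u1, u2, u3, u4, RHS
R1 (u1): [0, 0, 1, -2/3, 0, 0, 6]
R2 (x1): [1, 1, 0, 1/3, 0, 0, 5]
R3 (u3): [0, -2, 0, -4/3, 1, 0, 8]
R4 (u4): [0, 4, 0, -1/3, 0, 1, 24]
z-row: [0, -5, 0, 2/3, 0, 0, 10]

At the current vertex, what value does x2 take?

0

x2 is not in the basis, so in the current basic feasible solution x2 = 0.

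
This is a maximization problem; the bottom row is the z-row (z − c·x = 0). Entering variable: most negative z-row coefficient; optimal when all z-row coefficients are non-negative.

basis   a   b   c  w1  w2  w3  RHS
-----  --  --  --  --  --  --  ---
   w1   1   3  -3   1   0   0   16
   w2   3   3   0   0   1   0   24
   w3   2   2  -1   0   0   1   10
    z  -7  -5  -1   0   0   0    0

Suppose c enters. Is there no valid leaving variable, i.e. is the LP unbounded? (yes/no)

Every constraint-row entry in column c is ≤ 0, so increasing c is unbounded.

yes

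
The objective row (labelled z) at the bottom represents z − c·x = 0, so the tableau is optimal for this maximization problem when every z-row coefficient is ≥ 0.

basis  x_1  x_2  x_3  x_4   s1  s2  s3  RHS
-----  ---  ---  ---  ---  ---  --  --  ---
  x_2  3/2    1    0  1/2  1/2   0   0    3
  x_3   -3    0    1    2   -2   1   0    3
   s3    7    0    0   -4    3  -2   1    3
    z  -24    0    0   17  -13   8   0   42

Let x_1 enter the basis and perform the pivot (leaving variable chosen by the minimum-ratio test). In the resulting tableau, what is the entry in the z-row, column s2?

Ratio test on column x_1 — row 1: 3/(3/2) = 2; row 2: entry -3 ≤ 0; row 3: 3/7 = 3/7. Minimum is 3/7 at row 3 (s3 leaves); pivot element 7.
Divide row 3 by 7; eliminate column x_1 from the other rows.
z-row update in column s2: 8 − (-24)·(-2/7) = 8/7.

8/7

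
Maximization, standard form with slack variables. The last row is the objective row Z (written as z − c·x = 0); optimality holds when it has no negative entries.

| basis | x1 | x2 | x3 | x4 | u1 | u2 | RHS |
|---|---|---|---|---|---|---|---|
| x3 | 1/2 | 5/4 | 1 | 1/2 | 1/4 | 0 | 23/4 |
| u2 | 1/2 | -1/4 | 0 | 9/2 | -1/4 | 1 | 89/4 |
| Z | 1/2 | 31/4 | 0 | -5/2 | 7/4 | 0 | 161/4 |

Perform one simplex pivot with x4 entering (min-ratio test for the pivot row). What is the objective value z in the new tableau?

Ratio test on column x4 — row 1: (23/4)/(1/2) = 23/2; row 2: (89/4)/(9/2) = 89/18. Minimum is 89/18 at row 2 (u2 leaves); pivot element 9/2.
Pivot on row 2; the Z-row RHS becomes 161/4 − (-5/2)·(89/18) = 947/18.

947/18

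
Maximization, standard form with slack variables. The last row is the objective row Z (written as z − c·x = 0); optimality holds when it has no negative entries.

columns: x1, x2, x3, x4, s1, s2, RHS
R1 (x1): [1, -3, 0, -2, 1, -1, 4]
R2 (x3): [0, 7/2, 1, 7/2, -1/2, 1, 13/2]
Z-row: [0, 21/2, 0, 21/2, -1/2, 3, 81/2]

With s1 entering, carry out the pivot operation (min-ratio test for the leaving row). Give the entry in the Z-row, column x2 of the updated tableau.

Ratio test on column s1 — row 1: 4/1 = 4; row 2: entry -1/2 ≤ 0. Minimum is 4 at row 1 (x1 leaves); pivot element 1.
Divide row 1 by 1; eliminate column s1 from the other rows.
Z-row update in column x2: 21/2 − (-1/2)·(-3) = 9.

9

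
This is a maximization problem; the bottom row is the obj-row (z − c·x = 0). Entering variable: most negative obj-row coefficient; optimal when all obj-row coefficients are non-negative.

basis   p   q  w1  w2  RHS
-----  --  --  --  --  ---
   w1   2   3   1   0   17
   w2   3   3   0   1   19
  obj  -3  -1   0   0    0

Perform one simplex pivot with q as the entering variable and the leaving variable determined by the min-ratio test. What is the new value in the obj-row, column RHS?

Ratio test on column q — row 1: 17/3 = 17/3; row 2: 19/3 = 19/3. Minimum is 17/3 at row 1 (w1 leaves); pivot element 3.
Divide row 1 by 3; eliminate column q from the other rows.
obj-row update in column RHS: 0 − (-1)·(17/3) = 17/3.

17/3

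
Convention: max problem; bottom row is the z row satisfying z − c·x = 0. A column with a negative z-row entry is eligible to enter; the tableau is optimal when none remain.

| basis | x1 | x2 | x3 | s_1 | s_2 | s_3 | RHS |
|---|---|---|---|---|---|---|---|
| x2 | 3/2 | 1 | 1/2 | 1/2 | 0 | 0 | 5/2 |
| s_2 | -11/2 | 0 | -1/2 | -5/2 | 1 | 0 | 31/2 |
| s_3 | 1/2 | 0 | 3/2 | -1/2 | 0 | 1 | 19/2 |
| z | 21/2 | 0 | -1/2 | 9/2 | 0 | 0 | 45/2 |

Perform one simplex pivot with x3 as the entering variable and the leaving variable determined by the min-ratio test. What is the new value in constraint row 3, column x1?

Ratio test on column x3 — row 1: (5/2)/(1/2) = 5; row 2: entry -1/2 ≤ 0; row 3: (19/2)/(3/2) = 19/3. Minimum is 5 at row 1 (x2 leaves); pivot element 1/2.
Divide row 1 by 1/2; eliminate column x3 from the other rows.
Row 3 update in column x1: 1/2 − (3/2)·3 = -4.

-4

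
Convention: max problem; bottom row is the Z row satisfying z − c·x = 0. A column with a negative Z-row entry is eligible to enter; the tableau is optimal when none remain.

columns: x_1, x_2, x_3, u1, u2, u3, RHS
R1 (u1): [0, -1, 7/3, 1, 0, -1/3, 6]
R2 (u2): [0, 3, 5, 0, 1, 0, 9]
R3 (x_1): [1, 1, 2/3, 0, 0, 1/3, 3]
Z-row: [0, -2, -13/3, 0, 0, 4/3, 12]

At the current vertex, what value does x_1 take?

x_1 is basic (row 3); its value is the RHS of that row, 3.

3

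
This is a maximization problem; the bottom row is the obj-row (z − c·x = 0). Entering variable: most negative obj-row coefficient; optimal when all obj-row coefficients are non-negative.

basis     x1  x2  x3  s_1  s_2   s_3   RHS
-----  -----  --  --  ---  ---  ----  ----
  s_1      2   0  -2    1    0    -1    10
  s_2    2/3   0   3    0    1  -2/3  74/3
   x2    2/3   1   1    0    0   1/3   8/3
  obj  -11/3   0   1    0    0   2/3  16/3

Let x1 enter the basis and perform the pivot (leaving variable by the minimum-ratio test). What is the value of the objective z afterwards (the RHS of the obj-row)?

Ratio test on column x1 — row 1: 10/2 = 5; row 2: (74/3)/(2/3) = 37; row 3: (8/3)/(2/3) = 4. Minimum is 4 at row 3 (x2 leaves); pivot element 2/3.
Pivot on row 3; the obj-row RHS becomes 16/3 − (-11/3)·4 = 20.

20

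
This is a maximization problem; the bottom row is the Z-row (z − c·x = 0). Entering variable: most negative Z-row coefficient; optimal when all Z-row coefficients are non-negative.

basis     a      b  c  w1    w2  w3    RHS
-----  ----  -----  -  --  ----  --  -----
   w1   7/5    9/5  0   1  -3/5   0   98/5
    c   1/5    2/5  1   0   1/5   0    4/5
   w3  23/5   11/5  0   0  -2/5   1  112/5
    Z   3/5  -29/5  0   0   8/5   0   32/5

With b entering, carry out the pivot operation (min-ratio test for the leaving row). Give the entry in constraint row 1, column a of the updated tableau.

Ratio test on column b — row 1: (98/5)/(9/5) = 98/9; row 2: (4/5)/(2/5) = 2; row 3: (112/5)/(11/5) = 112/11. Minimum is 2 at row 2 (c leaves); pivot element 2/5.
Divide row 2 by 2/5; eliminate column b from the other rows.
Row 1 update in column a: 7/5 − (9/5)·(1/2) = 1/2.

1/2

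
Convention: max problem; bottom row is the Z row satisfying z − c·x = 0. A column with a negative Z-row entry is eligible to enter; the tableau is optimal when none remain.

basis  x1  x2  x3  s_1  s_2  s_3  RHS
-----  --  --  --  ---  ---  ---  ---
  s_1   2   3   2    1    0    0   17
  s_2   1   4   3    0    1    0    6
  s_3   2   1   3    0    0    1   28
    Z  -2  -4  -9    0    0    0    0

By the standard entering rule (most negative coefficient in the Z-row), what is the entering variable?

x3

Negative Z-row entries: x1: -2, x2: -4, x3: -9.
The most negative is -9 in column x3, so x3 enters.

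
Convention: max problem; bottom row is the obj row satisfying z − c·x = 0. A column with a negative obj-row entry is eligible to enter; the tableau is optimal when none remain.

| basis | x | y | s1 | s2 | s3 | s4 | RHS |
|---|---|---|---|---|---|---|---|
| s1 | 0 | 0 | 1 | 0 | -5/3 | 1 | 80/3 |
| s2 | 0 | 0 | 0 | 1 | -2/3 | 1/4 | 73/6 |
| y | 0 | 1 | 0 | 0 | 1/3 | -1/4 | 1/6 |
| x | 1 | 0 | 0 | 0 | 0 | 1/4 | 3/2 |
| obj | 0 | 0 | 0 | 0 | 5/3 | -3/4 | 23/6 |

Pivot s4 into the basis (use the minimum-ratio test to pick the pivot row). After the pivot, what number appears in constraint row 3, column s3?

Ratio test on column s4 — row 1: (80/3)/1 = 80/3; row 2: (73/6)/(1/4) = 146/3; row 3: entry -1/4 ≤ 0; row 4: (3/2)/(1/4) = 6. Minimum is 6 at row 4 (x leaves); pivot element 1/4.
Divide row 4 by 1/4; eliminate column s4 from the other rows.
Row 3 update in column s3: 1/3 − (-1/4)·0 = 1/3.

1/3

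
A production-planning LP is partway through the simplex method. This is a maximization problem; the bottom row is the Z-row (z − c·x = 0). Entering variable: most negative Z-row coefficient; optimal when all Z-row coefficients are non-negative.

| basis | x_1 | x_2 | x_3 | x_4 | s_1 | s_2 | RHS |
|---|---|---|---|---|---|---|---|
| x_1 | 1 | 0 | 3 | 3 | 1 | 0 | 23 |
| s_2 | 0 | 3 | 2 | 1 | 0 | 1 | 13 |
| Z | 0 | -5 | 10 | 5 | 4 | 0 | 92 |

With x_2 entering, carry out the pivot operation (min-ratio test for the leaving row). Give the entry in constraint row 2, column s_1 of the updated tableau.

0

Ratio test on column x_2 — row 1: entry 0 ≤ 0; row 2: 13/3 = 13/3. Minimum is 13/3 at row 2 (s_2 leaves); pivot element 3.
Divide row 2 by 3; eliminate column x_2 from the other rows.
In the new row 2, the s_1 entry is the old entry divided by the pivot: 0/3 = 0.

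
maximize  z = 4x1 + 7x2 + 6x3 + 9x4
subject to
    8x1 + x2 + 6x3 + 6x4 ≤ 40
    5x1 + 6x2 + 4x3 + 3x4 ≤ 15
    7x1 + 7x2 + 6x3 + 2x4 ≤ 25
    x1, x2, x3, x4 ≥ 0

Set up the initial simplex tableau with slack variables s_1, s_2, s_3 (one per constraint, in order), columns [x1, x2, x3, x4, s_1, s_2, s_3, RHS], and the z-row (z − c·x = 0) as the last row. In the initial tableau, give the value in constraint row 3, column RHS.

The RHS of constraint 3 is b_3 = 25.

25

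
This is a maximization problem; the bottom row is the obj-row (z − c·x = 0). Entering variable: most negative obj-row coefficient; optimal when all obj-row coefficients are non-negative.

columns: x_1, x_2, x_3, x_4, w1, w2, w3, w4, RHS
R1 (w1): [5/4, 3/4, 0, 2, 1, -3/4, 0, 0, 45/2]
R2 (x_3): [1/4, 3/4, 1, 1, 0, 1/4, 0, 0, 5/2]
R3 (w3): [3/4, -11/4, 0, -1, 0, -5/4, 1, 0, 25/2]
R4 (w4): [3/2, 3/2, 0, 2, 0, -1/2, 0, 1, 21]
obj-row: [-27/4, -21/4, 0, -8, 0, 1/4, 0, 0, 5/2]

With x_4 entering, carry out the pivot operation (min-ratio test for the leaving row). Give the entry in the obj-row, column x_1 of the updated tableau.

Ratio test on column x_4 — row 1: (45/2)/2 = 45/4; row 2: (5/2)/1 = 5/2; row 3: entry -1 ≤ 0; row 4: 21/2 = 21/2. Minimum is 5/2 at row 2 (x_3 leaves); pivot element 1.
Divide row 2 by 1; eliminate column x_4 from the other rows.
obj-row update in column x_1: -27/4 − (-8)·(1/4) = -19/4.

-19/4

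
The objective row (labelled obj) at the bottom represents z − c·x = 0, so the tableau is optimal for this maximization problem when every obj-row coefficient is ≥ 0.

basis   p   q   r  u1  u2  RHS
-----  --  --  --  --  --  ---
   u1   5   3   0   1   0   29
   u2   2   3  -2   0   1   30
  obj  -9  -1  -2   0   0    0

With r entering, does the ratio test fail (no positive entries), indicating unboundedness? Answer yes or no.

Every constraint-row entry in column r is ≤ 0, so increasing r is unbounded.

yes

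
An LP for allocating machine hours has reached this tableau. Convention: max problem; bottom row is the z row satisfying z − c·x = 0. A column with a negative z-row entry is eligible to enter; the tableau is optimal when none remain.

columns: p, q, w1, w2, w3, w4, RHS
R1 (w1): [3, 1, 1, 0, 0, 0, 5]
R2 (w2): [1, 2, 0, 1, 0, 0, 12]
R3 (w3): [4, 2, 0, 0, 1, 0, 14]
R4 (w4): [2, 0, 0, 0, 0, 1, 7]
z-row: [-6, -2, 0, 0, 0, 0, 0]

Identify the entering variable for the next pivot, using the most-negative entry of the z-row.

p

Negative z-row entries: p: -6, q: -2.
The most negative is -6 in column p, so p enters.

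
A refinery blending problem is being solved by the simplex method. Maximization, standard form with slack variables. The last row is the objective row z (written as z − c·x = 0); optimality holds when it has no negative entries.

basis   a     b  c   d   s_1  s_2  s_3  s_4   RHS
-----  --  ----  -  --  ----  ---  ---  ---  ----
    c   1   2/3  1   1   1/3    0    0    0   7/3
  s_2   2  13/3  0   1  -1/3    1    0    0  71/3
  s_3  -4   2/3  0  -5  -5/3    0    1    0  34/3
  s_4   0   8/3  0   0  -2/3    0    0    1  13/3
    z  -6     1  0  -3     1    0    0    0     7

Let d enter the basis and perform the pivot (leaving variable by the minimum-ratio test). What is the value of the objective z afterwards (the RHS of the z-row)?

14

Ratio test on column d — row 1: (7/3)/1 = 7/3; row 2: (71/3)/1 = 71/3; row 3: entry -5 ≤ 0; row 4: entry 0 ≤ 0. Minimum is 7/3 at row 1 (c leaves); pivot element 1.
Pivot on row 1; the z-row RHS becomes 7 − (-3)·(7/3) = 14.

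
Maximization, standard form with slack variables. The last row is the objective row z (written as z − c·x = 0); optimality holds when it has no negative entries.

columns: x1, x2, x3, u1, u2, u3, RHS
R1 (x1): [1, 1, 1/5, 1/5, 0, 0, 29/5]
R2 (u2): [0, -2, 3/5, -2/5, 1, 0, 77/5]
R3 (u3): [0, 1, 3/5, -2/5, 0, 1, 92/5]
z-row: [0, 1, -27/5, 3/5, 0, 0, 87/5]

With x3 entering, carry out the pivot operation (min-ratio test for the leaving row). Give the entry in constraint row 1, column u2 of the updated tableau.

Ratio test on column x3 — row 1: (29/5)/(1/5) = 29; row 2: (77/5)/(3/5) = 77/3; row 3: (92/5)/(3/5) = 92/3. Minimum is 77/3 at row 2 (u2 leaves); pivot element 3/5.
Divide row 2 by 3/5; eliminate column x3 from the other rows.
Row 1 update in column u2: 0 − (1/5)·(5/3) = -1/3.

-1/3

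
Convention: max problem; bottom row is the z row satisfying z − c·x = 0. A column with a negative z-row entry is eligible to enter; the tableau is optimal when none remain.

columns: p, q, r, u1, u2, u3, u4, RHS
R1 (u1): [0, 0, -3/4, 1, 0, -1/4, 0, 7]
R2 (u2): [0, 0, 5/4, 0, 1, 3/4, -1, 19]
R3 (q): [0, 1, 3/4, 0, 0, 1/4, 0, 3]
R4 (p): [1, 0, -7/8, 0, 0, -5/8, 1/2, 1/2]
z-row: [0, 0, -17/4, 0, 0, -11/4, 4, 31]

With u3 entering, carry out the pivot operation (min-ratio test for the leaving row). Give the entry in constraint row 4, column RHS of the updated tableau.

Ratio test on column u3 — row 1: entry -1/4 ≤ 0; row 2: 19/(3/4) = 76/3; row 3: 3/(1/4) = 12; row 4: entry -5/8 ≤ 0. Minimum is 12 at row 3 (q leaves); pivot element 1/4.
Divide row 3 by 1/4; eliminate column u3 from the other rows.
Row 4 update in column RHS: 1/2 − (-5/8)·12 = 8.

8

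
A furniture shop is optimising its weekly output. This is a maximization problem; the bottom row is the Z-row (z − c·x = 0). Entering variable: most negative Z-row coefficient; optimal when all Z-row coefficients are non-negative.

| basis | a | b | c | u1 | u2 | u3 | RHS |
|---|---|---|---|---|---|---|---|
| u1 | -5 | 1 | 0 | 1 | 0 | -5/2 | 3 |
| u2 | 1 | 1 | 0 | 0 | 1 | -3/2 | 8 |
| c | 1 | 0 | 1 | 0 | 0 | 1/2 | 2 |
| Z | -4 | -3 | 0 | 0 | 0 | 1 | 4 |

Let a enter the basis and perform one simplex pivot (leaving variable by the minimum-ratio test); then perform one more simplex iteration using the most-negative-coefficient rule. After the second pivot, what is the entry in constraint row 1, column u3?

Ratio test on column a — row 1: entry -5 ≤ 0; row 2: 8/1 = 8; row 3: 2/1 = 2. Minimum is 2 at row 3 (c leaves); pivot element 1.
Divide row 3 by 1; eliminate column a from the other rows.
Second iteration: most negative Z-row entry is -3 in column b, so b enters.
Ratio test on column b — row 1: 13/1 = 13; row 2: 6/1 = 6; row 3: entry 0 ≤ 0. Minimum is 6 at row 2 (u2 leaves); pivot element 1.
Divide row 2 by 1; eliminate column b from the other rows.
After both pivots, the entry at constraint row 1, column u3 is 2.

2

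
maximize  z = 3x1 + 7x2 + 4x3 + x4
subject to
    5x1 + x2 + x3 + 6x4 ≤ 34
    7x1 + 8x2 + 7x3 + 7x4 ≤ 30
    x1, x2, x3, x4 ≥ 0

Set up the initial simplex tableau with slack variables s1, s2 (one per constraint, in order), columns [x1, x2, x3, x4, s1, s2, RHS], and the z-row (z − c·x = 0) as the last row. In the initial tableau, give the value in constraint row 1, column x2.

1

Constraint 1 has coefficient 1 on x2.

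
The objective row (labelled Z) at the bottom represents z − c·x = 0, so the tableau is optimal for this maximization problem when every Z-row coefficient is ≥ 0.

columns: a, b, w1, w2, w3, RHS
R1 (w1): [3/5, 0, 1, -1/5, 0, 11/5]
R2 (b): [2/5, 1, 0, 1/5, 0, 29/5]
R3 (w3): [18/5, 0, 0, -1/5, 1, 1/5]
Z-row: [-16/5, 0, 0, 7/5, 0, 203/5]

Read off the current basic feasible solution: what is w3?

1/5

w3 is basic (row 3); its value is the RHS of that row, 1/5.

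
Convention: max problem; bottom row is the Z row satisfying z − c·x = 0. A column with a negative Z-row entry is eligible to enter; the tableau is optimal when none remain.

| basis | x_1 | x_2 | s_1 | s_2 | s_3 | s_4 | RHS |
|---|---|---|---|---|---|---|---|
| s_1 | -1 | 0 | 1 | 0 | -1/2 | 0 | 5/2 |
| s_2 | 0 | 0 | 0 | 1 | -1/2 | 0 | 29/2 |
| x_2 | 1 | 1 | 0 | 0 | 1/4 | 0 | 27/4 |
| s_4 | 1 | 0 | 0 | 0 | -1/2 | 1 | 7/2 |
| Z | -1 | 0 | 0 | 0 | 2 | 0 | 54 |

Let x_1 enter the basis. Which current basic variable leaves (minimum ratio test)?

s_4

Column x_1 entries and ratios — s_1: -1 ≤ 0, skip; s_2: 0 ≤ 0, skip; x_2: (27/4)/1 = 27/4; s_4: (7/2)/1 = 7/2.
Smallest ratio is 7/2 in the row of s_4, so s_4 leaves.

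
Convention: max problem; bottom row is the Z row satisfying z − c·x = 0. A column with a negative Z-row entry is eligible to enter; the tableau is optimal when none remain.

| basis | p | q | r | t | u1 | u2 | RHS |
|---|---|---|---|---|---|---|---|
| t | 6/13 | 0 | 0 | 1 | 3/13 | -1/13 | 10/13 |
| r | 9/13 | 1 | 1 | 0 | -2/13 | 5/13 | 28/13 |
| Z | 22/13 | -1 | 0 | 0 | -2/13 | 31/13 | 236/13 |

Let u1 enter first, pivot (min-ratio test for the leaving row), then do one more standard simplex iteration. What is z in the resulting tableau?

Ratio test on column u1 — row 1: (10/13)/(3/13) = 10/3; row 2: entry -2/13 ≤ 0. Minimum is 10/3 at row 1 (t leaves); pivot element 3/13.
Pivot on row 1; the Z-row RHS becomes 236/13 − (-2/13)·(10/3) = 56/3.
Next entering variable (most negative Z-row entry -1): q.
Ratio test on column q — row 1: entry 0 ≤ 0; row 2: (8/3)/1 = 8/3. Minimum is 8/3 at row 2 (r leaves); pivot element 1.
After the second pivot the Z-row RHS is 56/3 − (-1)·(8/3) = 64/3.

64/3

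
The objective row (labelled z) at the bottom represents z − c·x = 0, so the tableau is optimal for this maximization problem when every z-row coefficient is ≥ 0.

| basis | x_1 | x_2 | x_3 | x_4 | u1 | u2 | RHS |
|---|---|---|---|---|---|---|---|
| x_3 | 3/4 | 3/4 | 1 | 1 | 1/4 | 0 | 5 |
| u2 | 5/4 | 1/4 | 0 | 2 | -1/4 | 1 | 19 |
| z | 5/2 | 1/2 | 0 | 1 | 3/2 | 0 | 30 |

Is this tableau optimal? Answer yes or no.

Every z-row coefficient is ≥ 0, so the tableau is optimal.

yes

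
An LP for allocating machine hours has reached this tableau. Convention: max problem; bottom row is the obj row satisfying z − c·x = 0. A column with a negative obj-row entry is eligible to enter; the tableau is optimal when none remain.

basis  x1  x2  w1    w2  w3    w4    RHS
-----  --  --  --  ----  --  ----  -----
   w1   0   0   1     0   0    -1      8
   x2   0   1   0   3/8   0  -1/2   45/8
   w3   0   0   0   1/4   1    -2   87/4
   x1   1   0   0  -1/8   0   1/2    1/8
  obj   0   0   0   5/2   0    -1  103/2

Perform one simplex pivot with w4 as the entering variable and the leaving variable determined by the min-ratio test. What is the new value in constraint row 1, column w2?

-1/4

Ratio test on column w4 — row 1: entry -1 ≤ 0; row 2: entry -1/2 ≤ 0; row 3: entry -2 ≤ 0; row 4: (1/8)/(1/2) = 1/4. Minimum is 1/4 at row 4 (x1 leaves); pivot element 1/2.
Divide row 4 by 1/2; eliminate column w4 from the other rows.
Row 1 update in column w2: 0 − (-1)·(-1/4) = -1/4.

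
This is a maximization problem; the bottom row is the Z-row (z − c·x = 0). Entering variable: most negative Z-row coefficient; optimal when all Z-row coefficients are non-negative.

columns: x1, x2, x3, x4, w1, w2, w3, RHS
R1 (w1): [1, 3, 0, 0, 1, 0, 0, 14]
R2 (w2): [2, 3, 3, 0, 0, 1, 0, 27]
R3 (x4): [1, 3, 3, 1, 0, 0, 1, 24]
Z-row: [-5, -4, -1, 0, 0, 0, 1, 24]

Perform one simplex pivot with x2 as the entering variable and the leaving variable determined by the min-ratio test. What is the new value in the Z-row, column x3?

-1

Ratio test on column x2 — row 1: 14/3 = 14/3; row 2: 27/3 = 9; row 3: 24/3 = 8. Minimum is 14/3 at row 1 (w1 leaves); pivot element 3.
Divide row 1 by 3; eliminate column x2 from the other rows.
Z-row update in column x3: -1 − (-4)·0 = -1.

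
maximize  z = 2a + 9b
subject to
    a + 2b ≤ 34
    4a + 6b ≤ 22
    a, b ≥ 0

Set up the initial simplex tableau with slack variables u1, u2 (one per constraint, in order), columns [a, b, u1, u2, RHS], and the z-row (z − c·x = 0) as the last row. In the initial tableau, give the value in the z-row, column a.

-2

The z-row carries the negated objective coefficients: the a entry is -2.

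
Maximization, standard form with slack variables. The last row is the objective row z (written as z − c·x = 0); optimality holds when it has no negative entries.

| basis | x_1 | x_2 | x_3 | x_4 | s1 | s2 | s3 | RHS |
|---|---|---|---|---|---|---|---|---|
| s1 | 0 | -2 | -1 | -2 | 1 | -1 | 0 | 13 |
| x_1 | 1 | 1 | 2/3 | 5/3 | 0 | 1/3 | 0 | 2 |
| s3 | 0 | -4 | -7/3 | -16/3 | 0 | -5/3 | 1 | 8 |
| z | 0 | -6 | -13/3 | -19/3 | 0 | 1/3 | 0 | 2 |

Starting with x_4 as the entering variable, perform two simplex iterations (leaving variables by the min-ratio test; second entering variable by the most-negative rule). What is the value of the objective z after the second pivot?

Ratio test on column x_4 — row 1: entry -2 ≤ 0; row 2: 2/(5/3) = 6/5; row 3: entry -16/3 ≤ 0. Minimum is 6/5 at row 2 (x_1 leaves); pivot element 5/3.
Pivot on row 2; the z-row RHS becomes 2 − (-19/3)·(6/5) = 48/5.
Next entering variable (most negative z-row entry -11/5): x_2.
Ratio test on column x_2 — row 1: entry -4/5 ≤ 0; row 2: (6/5)/(3/5) = 2; row 3: entry -4/5 ≤ 0. Minimum is 2 at row 2 (x_4 leaves); pivot element 3/5.
After the second pivot the z-row RHS is 48/5 − (-11/5)·2 = 14.

14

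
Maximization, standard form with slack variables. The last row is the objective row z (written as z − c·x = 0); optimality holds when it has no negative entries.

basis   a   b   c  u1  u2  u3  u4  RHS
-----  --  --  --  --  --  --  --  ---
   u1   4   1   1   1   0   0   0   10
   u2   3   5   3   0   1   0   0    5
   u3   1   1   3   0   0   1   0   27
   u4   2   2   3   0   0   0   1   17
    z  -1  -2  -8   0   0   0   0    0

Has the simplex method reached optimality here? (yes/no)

The z-row has a negative entry -8 in column c, so it is not optimal.

no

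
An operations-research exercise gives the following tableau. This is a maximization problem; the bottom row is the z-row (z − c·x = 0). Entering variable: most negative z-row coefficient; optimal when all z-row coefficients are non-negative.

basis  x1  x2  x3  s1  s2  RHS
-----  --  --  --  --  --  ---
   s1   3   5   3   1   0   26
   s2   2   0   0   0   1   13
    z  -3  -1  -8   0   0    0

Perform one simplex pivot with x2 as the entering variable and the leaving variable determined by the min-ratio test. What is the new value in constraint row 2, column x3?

Ratio test on column x2 — row 1: 26/5 = 26/5; row 2: entry 0 ≤ 0. Minimum is 26/5 at row 1 (s1 leaves); pivot element 5.
Divide row 1 by 5; eliminate column x2 from the other rows.
Row 2 update in column x3: 0 − 0·(3/5) = 0.

0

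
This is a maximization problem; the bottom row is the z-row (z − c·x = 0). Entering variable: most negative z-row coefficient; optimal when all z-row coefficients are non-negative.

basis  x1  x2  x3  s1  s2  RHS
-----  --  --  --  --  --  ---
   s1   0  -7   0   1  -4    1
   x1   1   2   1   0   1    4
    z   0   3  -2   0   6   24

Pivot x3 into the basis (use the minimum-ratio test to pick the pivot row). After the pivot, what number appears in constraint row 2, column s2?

Ratio test on column x3 — row 1: entry 0 ≤ 0; row 2: 4/1 = 4. Minimum is 4 at row 2 (x1 leaves); pivot element 1.
Divide row 2 by 1; eliminate column x3 from the other rows.
In the new row 2, the s2 entry is the old entry divided by the pivot: 1/1 = 1.

1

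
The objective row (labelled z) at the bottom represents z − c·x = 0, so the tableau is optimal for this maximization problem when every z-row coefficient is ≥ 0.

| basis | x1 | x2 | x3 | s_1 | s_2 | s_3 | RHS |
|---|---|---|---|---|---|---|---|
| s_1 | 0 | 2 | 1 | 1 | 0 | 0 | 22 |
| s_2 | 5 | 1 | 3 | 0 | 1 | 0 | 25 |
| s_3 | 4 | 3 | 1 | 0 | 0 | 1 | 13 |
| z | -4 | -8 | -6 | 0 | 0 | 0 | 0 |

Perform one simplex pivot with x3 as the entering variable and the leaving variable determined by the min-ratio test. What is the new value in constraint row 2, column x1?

Ratio test on column x3 — row 1: 22/1 = 22; row 2: 25/3 = 25/3; row 3: 13/1 = 13. Minimum is 25/3 at row 2 (s_2 leaves); pivot element 3.
Divide row 2 by 3; eliminate column x3 from the other rows.
In the new row 2, the x1 entry is the old entry divided by the pivot: 5/3 = 5/3.

5/3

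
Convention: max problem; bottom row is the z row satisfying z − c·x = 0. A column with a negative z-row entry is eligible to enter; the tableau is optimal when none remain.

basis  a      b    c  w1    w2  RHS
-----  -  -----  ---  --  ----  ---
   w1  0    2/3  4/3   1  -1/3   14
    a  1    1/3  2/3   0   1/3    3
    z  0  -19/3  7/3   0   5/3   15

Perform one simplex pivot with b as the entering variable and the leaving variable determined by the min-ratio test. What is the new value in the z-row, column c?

15

Ratio test on column b — row 1: 14/(2/3) = 21; row 2: 3/(1/3) = 9. Minimum is 9 at row 2 (a leaves); pivot element 1/3.
Divide row 2 by 1/3; eliminate column b from the other rows.
z-row update in column c: 7/3 − (-19/3)·2 = 15.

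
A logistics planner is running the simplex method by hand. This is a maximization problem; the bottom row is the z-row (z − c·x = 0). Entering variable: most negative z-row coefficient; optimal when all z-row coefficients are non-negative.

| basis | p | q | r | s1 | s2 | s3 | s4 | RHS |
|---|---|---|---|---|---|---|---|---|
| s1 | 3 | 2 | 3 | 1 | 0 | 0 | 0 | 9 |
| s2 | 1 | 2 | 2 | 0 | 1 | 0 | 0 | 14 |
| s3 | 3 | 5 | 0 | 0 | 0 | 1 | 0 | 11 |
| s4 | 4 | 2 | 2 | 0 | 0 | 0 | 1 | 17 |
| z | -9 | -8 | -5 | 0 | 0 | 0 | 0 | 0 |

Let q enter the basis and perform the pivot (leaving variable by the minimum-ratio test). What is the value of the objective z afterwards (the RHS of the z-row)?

Ratio test on column q — row 1: 9/2 = 9/2; row 2: 14/2 = 7; row 3: 11/5 = 11/5; row 4: 17/2 = 17/2. Minimum is 11/5 at row 3 (s3 leaves); pivot element 5.
Pivot on row 3; the z-row RHS becomes 0 − (-8)·(11/5) = 88/5.

88/5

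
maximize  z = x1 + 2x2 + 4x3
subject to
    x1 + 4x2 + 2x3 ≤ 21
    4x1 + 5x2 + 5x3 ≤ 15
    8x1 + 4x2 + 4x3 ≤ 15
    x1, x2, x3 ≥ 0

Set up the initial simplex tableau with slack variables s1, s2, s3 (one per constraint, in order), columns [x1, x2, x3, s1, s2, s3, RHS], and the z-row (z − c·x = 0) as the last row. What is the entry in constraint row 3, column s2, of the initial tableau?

Slack s2 belongs to constraint 2; its column is the unit vector e_2, so the entry in row 3 is 0.

0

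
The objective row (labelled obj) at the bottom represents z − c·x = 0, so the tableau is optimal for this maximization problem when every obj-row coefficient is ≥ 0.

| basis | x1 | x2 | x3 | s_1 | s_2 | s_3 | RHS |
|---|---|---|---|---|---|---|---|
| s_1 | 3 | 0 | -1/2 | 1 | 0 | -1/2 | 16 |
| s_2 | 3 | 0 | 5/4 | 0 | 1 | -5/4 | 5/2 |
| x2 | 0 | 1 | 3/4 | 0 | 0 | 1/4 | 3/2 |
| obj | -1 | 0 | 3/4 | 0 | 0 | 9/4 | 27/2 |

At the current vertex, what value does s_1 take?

s_1 is basic (row 1); its value is the RHS of that row, 16.

16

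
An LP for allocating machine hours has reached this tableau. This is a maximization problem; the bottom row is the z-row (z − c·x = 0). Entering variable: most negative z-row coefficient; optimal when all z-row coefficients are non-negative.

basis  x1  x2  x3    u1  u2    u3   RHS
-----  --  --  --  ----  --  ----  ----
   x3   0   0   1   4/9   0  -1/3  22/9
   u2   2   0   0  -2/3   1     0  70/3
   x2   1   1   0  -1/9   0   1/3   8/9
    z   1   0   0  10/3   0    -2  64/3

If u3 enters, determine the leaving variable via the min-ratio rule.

x2

Column u3 entries and ratios — x3: -1/3 ≤ 0, skip; u2: 0 ≤ 0, skip; x2: (8/9)/(1/3) = 8/3.
Smallest ratio is 8/3 in the row of x2, so x2 leaves.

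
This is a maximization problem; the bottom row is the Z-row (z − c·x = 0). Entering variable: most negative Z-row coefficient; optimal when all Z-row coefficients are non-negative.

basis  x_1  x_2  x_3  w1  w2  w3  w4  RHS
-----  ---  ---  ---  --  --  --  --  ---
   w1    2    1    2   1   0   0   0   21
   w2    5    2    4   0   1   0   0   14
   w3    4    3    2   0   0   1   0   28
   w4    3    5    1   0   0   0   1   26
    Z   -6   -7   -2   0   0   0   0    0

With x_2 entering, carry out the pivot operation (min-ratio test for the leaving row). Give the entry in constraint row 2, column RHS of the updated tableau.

18/5

Ratio test on column x_2 — row 1: 21/1 = 21; row 2: 14/2 = 7; row 3: 28/3 = 28/3; row 4: 26/5 = 26/5. Minimum is 26/5 at row 4 (w4 leaves); pivot element 5.
Divide row 4 by 5; eliminate column x_2 from the other rows.
Row 2 update in column RHS: 14 − 2·(26/5) = 18/5.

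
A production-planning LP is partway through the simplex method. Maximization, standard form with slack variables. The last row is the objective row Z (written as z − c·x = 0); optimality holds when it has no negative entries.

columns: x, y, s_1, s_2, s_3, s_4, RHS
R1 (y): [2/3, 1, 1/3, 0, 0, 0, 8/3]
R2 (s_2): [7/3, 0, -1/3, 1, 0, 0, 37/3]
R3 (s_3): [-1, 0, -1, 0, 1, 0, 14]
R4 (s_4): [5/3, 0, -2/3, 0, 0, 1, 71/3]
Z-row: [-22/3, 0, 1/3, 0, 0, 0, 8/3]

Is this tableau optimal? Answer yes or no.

The Z-row has a negative entry -22/3 in column x, so it is not optimal.

no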